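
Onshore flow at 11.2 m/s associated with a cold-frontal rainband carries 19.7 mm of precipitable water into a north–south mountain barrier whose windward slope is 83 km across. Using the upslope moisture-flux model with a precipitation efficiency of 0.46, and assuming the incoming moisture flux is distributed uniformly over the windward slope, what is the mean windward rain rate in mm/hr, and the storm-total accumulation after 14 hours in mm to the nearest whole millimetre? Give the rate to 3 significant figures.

R ≈ 4.40 mm/hr; total ≈ 62 mm

Incoming column moisture flux per unit ridge length: F = V × PW = 11.2 × 19.7 = 220.64 mm·m/s.
Spread over the 83 km slope with efficiency ε = 0.46: R = ε·F/W = 0.46 × 220.64 / 83000 m = 1.223e-03 mm/s.
R = 1.223e-03 × 3600 = 4.40 mm/hr.
Over 14 h: total = 4.40 × 14 = 61.6 ≈ 62 mm.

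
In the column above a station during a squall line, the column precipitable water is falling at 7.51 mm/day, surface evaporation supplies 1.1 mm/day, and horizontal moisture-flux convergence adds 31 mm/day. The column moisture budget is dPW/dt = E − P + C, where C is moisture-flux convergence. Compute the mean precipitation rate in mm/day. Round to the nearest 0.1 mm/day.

P ≈ 39.6 mm/day

dPW/dt = -7.51 mm/day.
P = E + C − dPW/dt = 1.1 + (31) − (-7.51) = 39.6 mm/day.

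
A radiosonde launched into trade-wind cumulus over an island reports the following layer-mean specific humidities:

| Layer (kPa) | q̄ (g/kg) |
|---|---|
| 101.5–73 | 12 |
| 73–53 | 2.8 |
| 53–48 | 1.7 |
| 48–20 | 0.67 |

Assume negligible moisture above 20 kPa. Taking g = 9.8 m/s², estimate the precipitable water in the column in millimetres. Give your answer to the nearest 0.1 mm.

PW ≈ 43.4 mm

Precipitable water is the column-integrated vapour mass per unit area: PW = (1/g) Σ q̄ Δp, with q in kg/kg and Δp in Pa (1 kg/m² of water = 1 mm).
Layer 101.5–73 kPa: Δp = 285 hPa = 28500 Pa, q̄ = 0.012 kg/kg → 0.012 × 28500 / 9.8 = 34.90 mm
Layer 73–53 kPa: Δp = 200 hPa = 20000 Pa, q̄ = 0.0028 kg/kg → 0.0028 × 20000 / 9.8 = 5.71 mm
Layer 53–48 kPa: Δp = 50 hPa = 5000 Pa, q̄ = 0.0017 kg/kg → 0.0017 × 5000 / 9.8 = 0.87 mm
Layer 48–20 kPa: Δp = 280 hPa = 28000 Pa, q̄ = 0.00067 kg/kg → 0.00067 × 28000 / 9.8 = 1.91 mm
PW = 34.90 + 5.71 + 0.87 + 1.91 = 43.39 ≈ 43.4 mm.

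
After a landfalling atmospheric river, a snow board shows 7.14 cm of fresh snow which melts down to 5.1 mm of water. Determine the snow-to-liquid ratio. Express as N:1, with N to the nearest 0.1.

Ratio = snow depth / SWE = 71.4 mm / 5.1 mm = 14.0, i.e. 14.0:1.

ratio ≈ 14.0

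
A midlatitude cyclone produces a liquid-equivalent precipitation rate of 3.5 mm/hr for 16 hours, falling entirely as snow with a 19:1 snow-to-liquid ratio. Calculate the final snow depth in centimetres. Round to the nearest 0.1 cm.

Liquid-equivalent depth = 3.5 × 16 = 56 mm.
Snow depth = 56 mm × 19 = 1064 mm = 106.4 cm.

snow depth ≈ 106.4 cm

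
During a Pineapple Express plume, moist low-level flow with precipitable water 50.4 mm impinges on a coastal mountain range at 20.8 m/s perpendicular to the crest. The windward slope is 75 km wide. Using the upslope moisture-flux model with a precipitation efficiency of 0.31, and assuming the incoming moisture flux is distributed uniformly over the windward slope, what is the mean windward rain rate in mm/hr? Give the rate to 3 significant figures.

Incoming column moisture flux per unit ridge length: F = V × PW = 20.8 × 50.4 = 1048.32 mm·m/s.
Spread over the 75 km slope with efficiency ε = 0.31: R = ε·F/W = 0.31 × 1048.32 / 75000 m = 4.333e-03 mm/s.
R = 4.333e-03 × 3600 = 15.6 mm/hr.

R ≈ 15.6 mm/hr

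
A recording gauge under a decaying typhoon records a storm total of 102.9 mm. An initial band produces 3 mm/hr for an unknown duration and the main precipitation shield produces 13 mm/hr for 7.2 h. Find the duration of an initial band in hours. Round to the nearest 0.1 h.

duration ≈ 3.1 h

Known phases: 13 × 7.2 = 93.6 mm.
Remaining depth = 102.9 − 93.6 = 9.3 mm.
Duration = 9.3 / 3 = 3.1 h.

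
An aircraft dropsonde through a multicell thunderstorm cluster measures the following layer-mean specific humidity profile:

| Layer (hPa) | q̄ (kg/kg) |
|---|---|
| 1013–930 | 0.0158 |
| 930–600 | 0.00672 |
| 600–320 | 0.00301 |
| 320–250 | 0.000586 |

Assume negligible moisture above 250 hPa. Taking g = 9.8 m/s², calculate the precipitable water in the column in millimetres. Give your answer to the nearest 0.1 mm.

Precipitable water is the column-integrated vapour mass per unit area: PW = (1/g) Σ q̄ Δp, with q in kg/kg and Δp in Pa (1 kg/m² of water = 1 mm).
Layer 1013–930 hPa: Δp = 83 hPa = 8300 Pa, q̄ = 0.0158 kg/kg → 0.0158 × 8300 / 9.8 = 13.38 mm
Layer 930–600 hPa: Δp = 330 hPa = 33000 Pa, q̄ = 0.00672 kg/kg → 0.00672 × 33000 / 9.8 = 22.63 mm
Layer 600–320 hPa: Δp = 280 hPa = 28000 Pa, q̄ = 0.00301 kg/kg → 0.00301 × 28000 / 9.8 = 8.60 mm
Layer 320–250 hPa: Δp = 70 hPa = 7000 Pa, q̄ = 0.000586 kg/kg → 0.000586 × 7000 / 9.8 = 0.42 mm
PW = 13.38 + 22.63 + 8.60 + 0.42 = 45.03 ≈ 45.0 mm.

PW ≈ 45.0 mm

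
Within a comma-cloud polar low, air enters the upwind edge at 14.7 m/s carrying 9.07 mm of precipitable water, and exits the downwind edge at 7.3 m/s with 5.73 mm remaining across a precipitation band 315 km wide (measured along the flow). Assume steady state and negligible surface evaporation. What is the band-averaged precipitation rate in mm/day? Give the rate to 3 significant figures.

Column moisture flux per unit crosswind length is F = V × PW.
Inflow: F_in = 14.7 × 9.07 = 133.329 mm·m/s
Outflow: F_out = 7.3 × 5.73 = 41.829 mm·m/s
Steady-state rate R = (F_in − F_out)/L = (133.329 − 41.829) / 315000 m = 2.905e-04 mm/s.
R = 2.905e-04 × 3600 × 24 = 25.1 mm/day.

R ≈ 25.1 mm/day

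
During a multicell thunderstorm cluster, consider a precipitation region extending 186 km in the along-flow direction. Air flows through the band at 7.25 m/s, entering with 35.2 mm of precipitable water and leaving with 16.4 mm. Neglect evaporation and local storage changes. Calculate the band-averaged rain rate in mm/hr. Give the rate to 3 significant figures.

R ≈ 2.64 mm/hr

Column moisture flux per unit crosswind length is F = V × PW.
Inflow: F_in = 7.25 × 35.2 = 255.2 mm·m/s
Outflow: F_out = 7.25 × 16.4 = 118.9 mm·m/s
Steady-state rate R = (F_in − F_out)/L = (255.2 − 118.9) / 186000 m = 7.328e-04 mm/s.
R = 7.328e-04 × 3600 = 2.64 mm/hr.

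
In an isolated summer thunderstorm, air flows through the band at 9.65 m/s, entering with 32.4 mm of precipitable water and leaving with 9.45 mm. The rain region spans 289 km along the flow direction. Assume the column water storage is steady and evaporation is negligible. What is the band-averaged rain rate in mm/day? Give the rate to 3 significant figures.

R ≈ 66.2 mm/day

Column moisture flux per unit crosswind length is F = V × PW.
Inflow: F_in = 9.65 × 32.4 = 312.66 mm·m/s
Outflow: F_out = 9.65 × 9.45 = 91.1925 mm·m/s
Steady-state rate R = (F_in − F_out)/L = (312.66 − 91.1925) / 289000 m = 7.663e-04 mm/s.
R = 7.663e-04 × 3600 × 24 = 66.2 mm/day.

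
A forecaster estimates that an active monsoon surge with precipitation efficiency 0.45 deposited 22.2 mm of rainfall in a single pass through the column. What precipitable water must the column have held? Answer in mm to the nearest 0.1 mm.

PW = rainfall / ε = 22.2 / 0.45 = 49.3 mm.

PW ≈ 49.3 mm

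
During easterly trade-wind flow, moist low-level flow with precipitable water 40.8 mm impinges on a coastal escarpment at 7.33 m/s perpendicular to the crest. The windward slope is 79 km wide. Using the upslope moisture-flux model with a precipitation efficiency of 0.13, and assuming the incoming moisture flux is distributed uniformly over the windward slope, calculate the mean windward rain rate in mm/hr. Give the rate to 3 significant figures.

R ≈ 1.77 mm/hr

Incoming column moisture flux per unit ridge length: F = V × PW = 7.33 × 40.8 = 299.064 mm·m/s.
Spread over the 79 km slope with efficiency ε = 0.13: R = ε·F/W = 0.13 × 299.064 / 79000 m = 4.921e-04 mm/s.
R = 4.921e-04 × 3600 = 1.77 mm/hr.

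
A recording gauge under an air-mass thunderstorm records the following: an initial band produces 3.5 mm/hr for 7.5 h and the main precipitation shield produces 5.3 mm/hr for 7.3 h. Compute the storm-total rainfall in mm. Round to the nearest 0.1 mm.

Total = Σ Rᵢ Δtᵢ = 3.5 × 7.5 + 5.3 × 7.3
      = 26.25 + 38.69 = 64.9 mm.

total ≈ 64.9 mm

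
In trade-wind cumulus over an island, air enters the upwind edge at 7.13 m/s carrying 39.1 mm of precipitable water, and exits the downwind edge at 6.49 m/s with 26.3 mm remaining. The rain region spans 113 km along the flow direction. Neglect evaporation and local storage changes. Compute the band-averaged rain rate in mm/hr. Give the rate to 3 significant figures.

Column moisture flux per unit crosswind length is F = V × PW.
Inflow: F_in = 7.13 × 39.1 = 278.783 mm·m/s
Outflow: F_out = 6.49 × 26.3 = 170.687 mm·m/s
Steady-state rate R = (F_in − F_out)/L = (278.783 − 170.687) / 113000 m = 9.566e-04 mm/s.
R = 9.566e-04 × 3600 = 3.44 mm/hr.

R ≈ 3.44 mm/hr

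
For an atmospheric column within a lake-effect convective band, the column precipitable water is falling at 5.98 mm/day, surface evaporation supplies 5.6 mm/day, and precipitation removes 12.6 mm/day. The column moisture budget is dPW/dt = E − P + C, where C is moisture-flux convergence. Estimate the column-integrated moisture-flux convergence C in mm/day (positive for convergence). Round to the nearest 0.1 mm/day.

C ≈ 1.0 mm/day

dPW/dt = -5.98 mm/day.
C = dPW/dt − E + P = (-5.98) − 5.6 + 12.6 = 1.0 mm/day.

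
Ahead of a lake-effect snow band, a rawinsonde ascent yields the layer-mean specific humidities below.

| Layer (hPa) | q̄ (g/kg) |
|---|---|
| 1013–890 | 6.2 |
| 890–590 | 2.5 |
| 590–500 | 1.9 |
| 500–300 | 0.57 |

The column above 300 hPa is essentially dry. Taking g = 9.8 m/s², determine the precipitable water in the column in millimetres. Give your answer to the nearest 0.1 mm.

PW ≈ 18.3 mm

Precipitable water is the column-integrated vapour mass per unit area: PW = (1/g) Σ q̄ Δp, with q in kg/kg and Δp in Pa (1 kg/m² of water = 1 mm).
Layer 1013–890 hPa: Δp = 123 hPa = 12300 Pa, q̄ = 0.0062 kg/kg → 0.0062 × 12300 / 9.8 = 7.78 mm
Layer 890–590 hPa: Δp = 300 hPa = 30000 Pa, q̄ = 0.0025 kg/kg → 0.0025 × 30000 / 9.8 = 7.65 mm
Layer 590–500 hPa: Δp = 90 hPa = 9000 Pa, q̄ = 0.0019 kg/kg → 0.0019 × 9000 / 9.8 = 1.74 mm
Layer 500–300 hPa: Δp = 200 hPa = 20000 Pa, q̄ = 0.00057 kg/kg → 0.00057 × 20000 / 9.8 = 1.16 mm
PW = 7.78 + 7.65 + 1.74 + 1.16 = 18.33 ≈ 18.3 mm.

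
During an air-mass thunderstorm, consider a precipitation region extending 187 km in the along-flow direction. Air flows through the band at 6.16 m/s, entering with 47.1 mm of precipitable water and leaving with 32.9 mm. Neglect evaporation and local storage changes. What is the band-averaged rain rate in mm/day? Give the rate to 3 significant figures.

Column moisture flux per unit crosswind length is F = V × PW.
Inflow: F_in = 6.16 × 47.1 = 290.136 mm·m/s
Outflow: F_out = 6.16 × 32.9 = 202.664 mm·m/s
Steady-state rate R = (F_in − F_out)/L = (290.136 − 202.664) / 187000 m = 4.678e-04 mm/s.
R = 4.678e-04 × 3600 × 24 = 40.4 mm/day.

R ≈ 40.4 mm/day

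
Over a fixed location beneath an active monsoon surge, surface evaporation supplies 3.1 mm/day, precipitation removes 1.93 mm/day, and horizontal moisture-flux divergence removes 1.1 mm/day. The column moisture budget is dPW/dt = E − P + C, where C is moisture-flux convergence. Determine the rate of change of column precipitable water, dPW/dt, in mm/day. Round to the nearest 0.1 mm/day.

dPW/dt ≈ 0.1 mm/day

dPW/dt = E − P + C = 3.1 − 1.93 + (-1.1) = 0.1 mm/day.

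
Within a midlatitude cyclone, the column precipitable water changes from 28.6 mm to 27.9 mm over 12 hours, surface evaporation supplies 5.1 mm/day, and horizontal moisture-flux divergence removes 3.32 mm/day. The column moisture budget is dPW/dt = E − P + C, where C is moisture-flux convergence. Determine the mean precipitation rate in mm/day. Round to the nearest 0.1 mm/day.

dPW/dt = (27.9 − 28.6) mm / (12/24 day) = -1.400 mm/day.
P = E + C − dPW/dt = 5.1 + (-3.32) − (-1.400) = 3.2 mm/day.

P ≈ 3.2 mm/day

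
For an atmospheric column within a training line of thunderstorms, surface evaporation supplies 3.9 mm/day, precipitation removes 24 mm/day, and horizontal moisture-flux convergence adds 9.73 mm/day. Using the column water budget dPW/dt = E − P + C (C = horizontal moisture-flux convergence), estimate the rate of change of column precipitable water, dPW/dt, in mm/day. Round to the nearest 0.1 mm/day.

dPW/dt ≈ -10.4 mm/day

dPW/dt = E − P + C = 3.9 − 24 + (9.73) = -10.4 mm/day.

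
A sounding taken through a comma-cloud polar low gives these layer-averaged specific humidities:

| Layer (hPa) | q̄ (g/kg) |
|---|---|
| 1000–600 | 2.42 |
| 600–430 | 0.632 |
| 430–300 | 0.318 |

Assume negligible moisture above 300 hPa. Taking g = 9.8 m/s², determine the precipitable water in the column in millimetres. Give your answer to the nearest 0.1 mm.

PW ≈ 11.4 mm

Precipitable water is the column-integrated vapour mass per unit area: PW = (1/g) Σ q̄ Δp, with q in kg/kg and Δp in Pa (1 kg/m² of water = 1 mm).
Layer 1000–600 hPa: Δp = 400 hPa = 40000 Pa, q̄ = 0.00242 kg/kg → 0.00242 × 40000 / 9.8 = 9.88 mm
Layer 600–430 hPa: Δp = 170 hPa = 17000 Pa, q̄ = 0.000632 kg/kg → 0.000632 × 17000 / 9.8 = 1.10 mm
Layer 430–300 hPa: Δp = 130 hPa = 13000 Pa, q̄ = 0.000318 kg/kg → 0.000318 × 13000 / 9.8 = 0.42 mm
PW = 9.88 + 1.10 + 0.42 = 11.40 ≈ 11.4 mm.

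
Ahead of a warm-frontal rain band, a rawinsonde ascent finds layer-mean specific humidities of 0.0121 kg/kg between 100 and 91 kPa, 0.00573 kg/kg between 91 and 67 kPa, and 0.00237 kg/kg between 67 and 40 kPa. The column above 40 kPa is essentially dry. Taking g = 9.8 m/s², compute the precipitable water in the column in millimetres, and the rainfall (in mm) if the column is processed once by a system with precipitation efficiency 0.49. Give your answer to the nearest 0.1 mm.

Precipitable water is the column-integrated vapour mass per unit area: PW = (1/g) Σ q̄ Δp, with q in kg/kg and Δp in Pa (1 kg/m² of water = 1 mm).
Layer 100–91 kPa: Δp = 90 hPa = 9000 Pa, q̄ = 0.0121 kg/kg → 0.0121 × 9000 / 9.8 = 11.11 mm
Layer 91–67 kPa: Δp = 240 hPa = 24000 Pa, q̄ = 0.00573 kg/kg → 0.00573 × 24000 / 9.8 = 14.03 mm
Layer 67–40 kPa: Δp = 270 hPa = 27000 Pa, q̄ = 0.00237 kg/kg → 0.00237 × 27000 / 9.8 = 6.53 mm
PW = 11.11 + 14.03 + 6.53 = 31.67 ≈ 31.7 mm.
Rainfall = ε × PW = 0.49 × 31.7 = 15.5 mm.

PW ≈ 31.7 mm; rainfall ≈ 15.5 mm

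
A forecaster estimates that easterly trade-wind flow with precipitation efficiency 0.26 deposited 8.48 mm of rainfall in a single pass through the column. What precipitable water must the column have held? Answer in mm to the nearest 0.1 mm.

PW ≈ 32.6 mm

PW = rainfall / ε = 8.48 / 0.26 = 32.6 mm.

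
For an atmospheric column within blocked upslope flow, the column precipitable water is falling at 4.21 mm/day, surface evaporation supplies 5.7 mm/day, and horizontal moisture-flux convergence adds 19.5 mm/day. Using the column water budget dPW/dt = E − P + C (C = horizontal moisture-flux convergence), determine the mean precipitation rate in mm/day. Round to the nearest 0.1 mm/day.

dPW/dt = -4.21 mm/day.
P = E + C − dPW/dt = 5.7 + (19.5) − (-4.21) = 29.4 mm/day.

P ≈ 29.4 mm/day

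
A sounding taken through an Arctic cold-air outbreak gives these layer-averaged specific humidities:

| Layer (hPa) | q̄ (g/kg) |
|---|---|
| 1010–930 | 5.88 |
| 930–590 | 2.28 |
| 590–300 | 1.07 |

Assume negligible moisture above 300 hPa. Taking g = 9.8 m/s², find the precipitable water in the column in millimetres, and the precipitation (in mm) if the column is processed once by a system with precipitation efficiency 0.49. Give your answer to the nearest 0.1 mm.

PW ≈ 15.9 mm; precipitation ≈ 7.8 mm

Precipitable water is the column-integrated vapour mass per unit area: PW = (1/g) Σ q̄ Δp, with q in kg/kg and Δp in Pa (1 kg/m² of water = 1 mm).
Layer 1010–930 hPa: Δp = 80 hPa = 8000 Pa, q̄ = 0.00588 kg/kg → 0.00588 × 8000 / 9.8 = 4.80 mm
Layer 930–590 hPa: Δp = 340 hPa = 34000 Pa, q̄ = 0.00228 kg/kg → 0.00228 × 34000 / 9.8 = 7.91 mm
Layer 590–300 hPa: Δp = 290 hPa = 29000 Pa, q̄ = 0.00107 kg/kg → 0.00107 × 29000 / 9.8 = 3.17 mm
PW = 4.80 + 7.91 + 3.17 = 15.88 ≈ 15.9 mm.
Precipitation = ε × PW = 0.49 × 15.9 = 7.8 mm.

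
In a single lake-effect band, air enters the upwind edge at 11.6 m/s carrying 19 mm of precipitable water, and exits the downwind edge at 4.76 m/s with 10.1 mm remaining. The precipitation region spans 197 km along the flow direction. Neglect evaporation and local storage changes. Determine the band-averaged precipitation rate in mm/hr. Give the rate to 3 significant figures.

R ≈ 3.15 mm/hr

Column moisture flux per unit crosswind length is F = V × PW.
Inflow: F_in = 11.6 × 19 = 220.4 mm·m/s
Outflow: F_out = 4.76 × 10.1 = 48.076 mm·m/s
Steady-state rate R = (F_in − F_out)/L = (220.4 − 48.076) / 197000 m = 8.747e-04 mm/s.
R = 8.747e-04 × 3600 = 3.15 mm/hr.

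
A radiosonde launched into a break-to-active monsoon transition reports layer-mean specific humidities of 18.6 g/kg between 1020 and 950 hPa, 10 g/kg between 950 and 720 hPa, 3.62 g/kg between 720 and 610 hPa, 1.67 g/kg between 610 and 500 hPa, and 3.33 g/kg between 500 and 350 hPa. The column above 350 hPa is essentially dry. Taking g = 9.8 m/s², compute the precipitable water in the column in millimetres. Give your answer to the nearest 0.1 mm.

PW ≈ 47.8 mm

Precipitable water is the column-integrated vapour mass per unit area: PW = (1/g) Σ q̄ Δp, with q in kg/kg and Δp in Pa (1 kg/m² of water = 1 mm).
Layer 1020–950 hPa: Δp = 70 hPa = 7000 Pa, q̄ = 0.0186 kg/kg → 0.0186 × 7000 / 9.8 = 13.29 mm
Layer 950–720 hPa: Δp = 230 hPa = 23000 Pa, q̄ = 0.01 kg/kg → 0.01 × 23000 / 9.8 = 23.47 mm
Layer 720–610 hPa: Δp = 110 hPa = 11000 Pa, q̄ = 0.00362 kg/kg → 0.00362 × 11000 / 9.8 = 4.06 mm
Layer 610–500 hPa: Δp = 110 hPa = 11000 Pa, q̄ = 0.00167 kg/kg → 0.00167 × 11000 / 9.8 = 1.87 mm
Layer 500–350 hPa: Δp = 150 hPa = 15000 Pa, q̄ = 0.00333 kg/kg → 0.00333 × 15000 / 9.8 = 5.10 mm
PW = 13.29 + 23.47 + 4.06 + 1.87 + 5.10 = 47.79 ≈ 47.8 mm.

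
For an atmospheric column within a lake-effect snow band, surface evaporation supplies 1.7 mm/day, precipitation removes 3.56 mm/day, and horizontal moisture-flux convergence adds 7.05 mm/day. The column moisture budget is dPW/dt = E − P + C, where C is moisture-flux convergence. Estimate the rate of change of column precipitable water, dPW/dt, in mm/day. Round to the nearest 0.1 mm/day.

dPW/dt = E − P + C = 1.7 − 3.56 + (7.05) = 5.2 mm/day.

dPW/dt ≈ 5.2 mm/day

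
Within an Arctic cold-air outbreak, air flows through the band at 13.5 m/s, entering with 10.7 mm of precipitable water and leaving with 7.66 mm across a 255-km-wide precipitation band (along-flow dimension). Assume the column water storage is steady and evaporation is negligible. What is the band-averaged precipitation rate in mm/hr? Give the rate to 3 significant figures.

Column moisture flux per unit crosswind length is F = V × PW.
Inflow: F_in = 13.5 × 10.7 = 144.45 mm·m/s
Outflow: F_out = 13.5 × 7.66 = 103.41 mm·m/s
Steady-state rate R = (F_in − F_out)/L = (144.45 − 103.41) / 255000 m = 1.609e-04 mm/s.
R = 1.609e-04 × 3600 = 0.579 mm/hr.

R ≈ 0.579 mm/hr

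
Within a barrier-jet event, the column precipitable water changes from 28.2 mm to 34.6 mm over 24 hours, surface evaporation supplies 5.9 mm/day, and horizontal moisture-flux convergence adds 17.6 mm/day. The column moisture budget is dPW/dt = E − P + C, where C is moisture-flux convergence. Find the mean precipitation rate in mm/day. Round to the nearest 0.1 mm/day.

P ≈ 17.1 mm/day

dPW/dt = (34.6 − 28.2) mm / (24/24 day) = +6.400 mm/day.
P = E + C − dPW/dt = 5.9 + (17.6) − (+6.400) = 17.1 mm/day.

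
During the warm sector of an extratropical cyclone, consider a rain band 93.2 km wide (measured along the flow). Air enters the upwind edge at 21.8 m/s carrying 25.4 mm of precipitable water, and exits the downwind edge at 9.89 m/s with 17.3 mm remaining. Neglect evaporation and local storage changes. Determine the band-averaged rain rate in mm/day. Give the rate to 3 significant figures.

Column moisture flux per unit crosswind length is F = V × PW.
Inflow: F_in = 21.8 × 25.4 = 553.72 mm·m/s
Outflow: F_out = 9.89 × 17.3 = 171.097 mm·m/s
Steady-state rate R = (F_in − F_out)/L = (553.72 − 171.097) / 93200 m = 4.105e-03 mm/s.
R = 4.105e-03 × 3600 × 24 = 355 mm/day.

R ≈ 355 mm/day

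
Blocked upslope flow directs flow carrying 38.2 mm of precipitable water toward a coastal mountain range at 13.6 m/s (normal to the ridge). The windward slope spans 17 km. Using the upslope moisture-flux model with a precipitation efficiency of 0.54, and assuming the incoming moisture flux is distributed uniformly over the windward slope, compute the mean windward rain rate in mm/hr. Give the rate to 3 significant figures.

Incoming column moisture flux per unit ridge length: F = V × PW = 13.6 × 38.2 = 519.52 mm·m/s.
Spread over the 17 km slope with efficiency ε = 0.54: R = ε·F/W = 0.54 × 519.52 / 17000 m = 1.650e-02 mm/s.
R = 1.650e-02 × 3600 = 59.4 mm/hr.

R ≈ 59.4 mm/hr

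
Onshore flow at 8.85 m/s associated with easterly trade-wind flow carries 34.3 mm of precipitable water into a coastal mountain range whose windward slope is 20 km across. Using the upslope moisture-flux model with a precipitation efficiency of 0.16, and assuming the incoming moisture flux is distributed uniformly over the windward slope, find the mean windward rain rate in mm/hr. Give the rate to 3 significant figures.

Incoming column moisture flux per unit ridge length: F = V × PW = 8.85 × 34.3 = 303.555 mm·m/s.
Spread over the 20 km slope with efficiency ε = 0.16: R = ε·F/W = 0.16 × 303.555 / 20000 m = 2.428e-03 mm/s.
R = 2.428e-03 × 3600 = 8.74 mm/hr.

R ≈ 8.74 mm/hr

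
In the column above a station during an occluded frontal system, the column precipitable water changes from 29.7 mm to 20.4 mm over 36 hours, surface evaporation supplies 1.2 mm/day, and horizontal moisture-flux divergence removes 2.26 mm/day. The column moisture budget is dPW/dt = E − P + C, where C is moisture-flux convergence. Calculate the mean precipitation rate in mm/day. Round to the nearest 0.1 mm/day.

dPW/dt = (20.4 − 29.7) mm / (36/24 day) = -6.200 mm/day.
P = E + C − dPW/dt = 1.2 + (-2.26) − (-6.200) = 5.1 mm/day.

P ≈ 5.1 mm/day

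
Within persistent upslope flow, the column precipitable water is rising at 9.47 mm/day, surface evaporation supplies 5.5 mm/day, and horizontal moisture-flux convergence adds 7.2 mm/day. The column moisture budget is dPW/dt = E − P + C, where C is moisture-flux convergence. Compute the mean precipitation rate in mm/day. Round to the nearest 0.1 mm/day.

P ≈ 3.2 mm/day

dPW/dt = +9.47 mm/day.
P = E + C − dPW/dt = 5.5 + (7.2) − (+9.47) = 3.2 mm/day.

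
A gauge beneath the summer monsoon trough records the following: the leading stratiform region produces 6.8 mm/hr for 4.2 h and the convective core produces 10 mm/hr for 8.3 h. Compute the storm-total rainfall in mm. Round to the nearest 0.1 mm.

Total = Σ Rᵢ Δtᵢ = 6.8 × 4.2 + 10 × 8.3
      = 28.56 + 83 = 111.6 mm.

total ≈ 111.6 mm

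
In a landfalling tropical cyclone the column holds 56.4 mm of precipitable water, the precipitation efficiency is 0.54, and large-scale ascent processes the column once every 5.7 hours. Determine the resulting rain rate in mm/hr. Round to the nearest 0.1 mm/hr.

R ≈ 5.3 mm/hr

Each overturning extracts ε × PW = 0.54 × 56.4 = 30.456 mm.
Rate = ε·PW / τ = 30.456 / 5.7 h = 5.3 mm/hr.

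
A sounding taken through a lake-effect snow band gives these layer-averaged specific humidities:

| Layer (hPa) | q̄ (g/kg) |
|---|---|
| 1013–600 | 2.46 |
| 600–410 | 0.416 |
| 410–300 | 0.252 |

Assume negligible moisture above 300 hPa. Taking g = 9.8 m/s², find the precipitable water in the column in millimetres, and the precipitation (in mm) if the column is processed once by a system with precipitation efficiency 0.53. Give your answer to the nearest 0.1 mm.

PW ≈ 11.5 mm; precipitation ≈ 6.1 mm

Precipitable water is the column-integrated vapour mass per unit area: PW = (1/g) Σ q̄ Δp, with q in kg/kg and Δp in Pa (1 kg/m² of water = 1 mm).
Layer 1013–600 hPa: Δp = 413 hPa = 41300 Pa, q̄ = 0.00246 kg/kg → 0.00246 × 41300 / 9.8 = 10.37 mm
Layer 600–410 hPa: Δp = 190 hPa = 19000 Pa, q̄ = 0.000416 kg/kg → 0.000416 × 19000 / 9.8 = 0.81 mm
Layer 410–300 hPa: Δp = 110 hPa = 11000 Pa, q̄ = 0.000252 kg/kg → 0.000252 × 11000 / 9.8 = 0.28 mm
PW = 10.37 + 0.81 + 0.28 = 11.46 ≈ 11.5 mm.
Precipitation = ε × PW = 0.53 × 11.5 = 6.1 mm.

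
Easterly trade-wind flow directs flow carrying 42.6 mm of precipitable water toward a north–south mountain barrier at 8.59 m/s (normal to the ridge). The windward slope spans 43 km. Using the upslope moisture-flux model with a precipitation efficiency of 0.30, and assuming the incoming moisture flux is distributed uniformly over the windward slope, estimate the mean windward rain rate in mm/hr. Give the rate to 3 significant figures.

Incoming column moisture flux per unit ridge length: F = V × PW = 8.59 × 42.6 = 365.934 mm·m/s.
Spread over the 43 km slope with efficiency ε = 0.30: R = ε·F/W = 0.30 × 365.934 / 43000 m = 2.553e-03 mm/s.
R = 2.553e-03 × 3600 = 9.19 mm/hr.

R ≈ 9.19 mm/hr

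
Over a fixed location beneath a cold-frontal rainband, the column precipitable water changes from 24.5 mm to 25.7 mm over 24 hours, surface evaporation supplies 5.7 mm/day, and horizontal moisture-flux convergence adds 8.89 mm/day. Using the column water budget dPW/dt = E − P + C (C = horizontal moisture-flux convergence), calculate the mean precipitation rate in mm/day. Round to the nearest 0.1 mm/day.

P ≈ 13.4 mm/day

dPW/dt = (25.7 − 24.5) mm / (24/24 day) = +1.200 mm/day.
P = E + C − dPW/dt = 5.7 + (8.89) − (+1.200) = 13.4 mm/day.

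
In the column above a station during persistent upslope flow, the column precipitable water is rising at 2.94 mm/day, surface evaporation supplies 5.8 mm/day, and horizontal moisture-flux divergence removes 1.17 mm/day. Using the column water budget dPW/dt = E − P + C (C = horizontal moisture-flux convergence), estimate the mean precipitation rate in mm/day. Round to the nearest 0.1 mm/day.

dPW/dt = +2.94 mm/day.
P = E + C − dPW/dt = 5.8 + (-1.17) − (+2.94) = 1.7 mm/day.

P ≈ 1.7 mm/day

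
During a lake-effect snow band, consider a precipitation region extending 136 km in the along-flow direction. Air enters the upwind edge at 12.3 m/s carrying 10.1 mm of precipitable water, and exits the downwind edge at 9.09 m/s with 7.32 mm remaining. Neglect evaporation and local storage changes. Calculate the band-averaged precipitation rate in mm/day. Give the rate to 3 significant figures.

Column moisture flux per unit crosswind length is F = V × PW.
Inflow: F_in = 12.3 × 10.1 = 124.23 mm·m/s
Outflow: F_out = 9.09 × 7.32 = 66.5388 mm·m/s
Steady-state rate R = (F_in − F_out)/L = (124.23 − 66.5388) / 136000 m = 4.242e-04 mm/s.
R = 4.242e-04 × 3600 × 24 = 36.7 mm/day.

R ≈ 36.7 mm/day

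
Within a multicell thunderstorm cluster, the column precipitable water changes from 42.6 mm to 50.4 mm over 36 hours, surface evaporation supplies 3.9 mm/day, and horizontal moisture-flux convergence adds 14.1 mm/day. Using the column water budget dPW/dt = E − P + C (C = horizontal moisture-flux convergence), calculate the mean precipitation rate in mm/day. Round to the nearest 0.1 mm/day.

P ≈ 12.8 mm/day

dPW/dt = (50.4 − 42.6) mm / (36/24 day) = +5.200 mm/day.
P = E + C − dPW/dt = 3.9 + (14.1) − (+5.200) = 12.8 mm/day.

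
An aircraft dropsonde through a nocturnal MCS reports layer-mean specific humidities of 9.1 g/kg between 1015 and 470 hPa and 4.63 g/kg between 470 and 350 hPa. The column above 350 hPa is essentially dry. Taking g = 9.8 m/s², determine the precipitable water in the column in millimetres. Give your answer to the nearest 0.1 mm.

PW ≈ 56.3 mm

Precipitable water is the column-integrated vapour mass per unit area: PW = (1/g) Σ q̄ Δp, with q in kg/kg and Δp in Pa (1 kg/m² of water = 1 mm).
Layer 1015–470 hPa: Δp = 545 hPa = 54500 Pa, q̄ = 0.0091 kg/kg → 0.0091 × 54500 / 9.8 = 50.61 mm
Layer 470–350 hPa: Δp = 120 hPa = 12000 Pa, q̄ = 0.00463 kg/kg → 0.00463 × 12000 / 9.8 = 5.67 mm
PW = 50.61 + 5.67 = 56.28 ≈ 56.3 mm.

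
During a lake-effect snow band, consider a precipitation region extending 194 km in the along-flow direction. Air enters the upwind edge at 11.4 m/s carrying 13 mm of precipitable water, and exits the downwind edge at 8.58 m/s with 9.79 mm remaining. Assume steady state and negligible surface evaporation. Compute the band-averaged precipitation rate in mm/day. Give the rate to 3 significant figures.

Column moisture flux per unit crosswind length is F = V × PW.
Inflow: F_in = 11.4 × 13 = 148.2 mm·m/s
Outflow: F_out = 8.58 × 9.79 = 83.9982 mm·m/s
Steady-state rate R = (F_in − F_out)/L = (148.2 − 83.9982) / 194000 m = 3.309e-04 mm/s.
R = 3.309e-04 × 3600 × 24 = 28.6 mm/day.

R ≈ 28.6 mm/day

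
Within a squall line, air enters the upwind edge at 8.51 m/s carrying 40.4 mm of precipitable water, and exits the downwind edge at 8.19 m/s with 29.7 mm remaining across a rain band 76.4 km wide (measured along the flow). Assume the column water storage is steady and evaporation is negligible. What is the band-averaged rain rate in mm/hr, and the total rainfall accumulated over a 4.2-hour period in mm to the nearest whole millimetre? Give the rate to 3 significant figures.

Column moisture flux per unit crosswind length is F = V × PW.
Inflow: F_in = 8.51 × 40.4 = 343.804 mm·m/s
Outflow: F_out = 8.19 × 29.7 = 243.243 mm·m/s
Steady-state rate R = (F_in − F_out)/L = (343.804 − 243.243) / 76400 m = 1.316e-03 mm/s.
R = 1.316e-03 × 3600 = 4.74 mm/hr.
Over 4.2 h: total = 4.74 × 4.2 = 19.908 ≈ 20 mm.

R ≈ 4.74 mm/hr; total ≈ 20 mm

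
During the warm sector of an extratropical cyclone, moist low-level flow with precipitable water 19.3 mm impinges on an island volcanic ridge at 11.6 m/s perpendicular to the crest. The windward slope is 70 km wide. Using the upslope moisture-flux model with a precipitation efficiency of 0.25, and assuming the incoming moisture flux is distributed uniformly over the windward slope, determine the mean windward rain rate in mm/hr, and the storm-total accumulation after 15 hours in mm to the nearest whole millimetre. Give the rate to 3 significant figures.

Incoming column moisture flux per unit ridge length: F = V × PW = 11.6 × 19.3 = 223.88 mm·m/s.
Spread over the 70 km slope with efficiency ε = 0.25: R = ε·F/W = 0.25 × 223.88 / 70000 m = 7.996e-04 mm/s.
R = 7.996e-04 × 3600 = 2.88 mm/hr.
Over 15 h: total = 2.88 × 15 = 43.2 ≈ 43 mm.

R ≈ 2.88 mm/hr; total ≈ 43 mm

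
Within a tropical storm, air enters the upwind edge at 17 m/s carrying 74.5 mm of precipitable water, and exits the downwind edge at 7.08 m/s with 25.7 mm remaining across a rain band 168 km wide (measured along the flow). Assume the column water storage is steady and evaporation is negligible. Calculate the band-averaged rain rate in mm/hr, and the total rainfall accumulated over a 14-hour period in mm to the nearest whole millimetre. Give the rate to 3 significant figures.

Column moisture flux per unit crosswind length is F = V × PW.
Inflow: F_in = 17 × 74.5 = 1266.5 mm·m/s
Outflow: F_out = 7.08 × 25.7 = 181.956 mm·m/s
Steady-state rate R = (F_in − F_out)/L = (1266.5 − 181.956) / 168000 m = 6.456e-03 mm/s.
R = 6.456e-03 × 3600 = 23.2 mm/hr.
Over 14 h: total = 23.2 × 14 = 324.8 ≈ 325 mm.

R ≈ 23.2 mm/hr; total ≈ 325 mm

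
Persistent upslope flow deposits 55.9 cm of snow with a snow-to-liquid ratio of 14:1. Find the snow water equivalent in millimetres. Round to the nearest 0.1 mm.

SWE = snow depth / ratio = 55.9 cm / 14 = 3.993 cm = 39.9 mm.

SWE ≈ 39.9 mm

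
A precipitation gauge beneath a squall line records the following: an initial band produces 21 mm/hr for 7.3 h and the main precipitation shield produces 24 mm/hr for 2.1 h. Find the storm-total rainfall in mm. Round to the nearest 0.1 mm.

total ≈ 203.7 mm

Total = Σ Rᵢ Δtᵢ = 21 × 7.3 + 24 × 2.1
      = 153.3 + 50.4 = 203.7 mm.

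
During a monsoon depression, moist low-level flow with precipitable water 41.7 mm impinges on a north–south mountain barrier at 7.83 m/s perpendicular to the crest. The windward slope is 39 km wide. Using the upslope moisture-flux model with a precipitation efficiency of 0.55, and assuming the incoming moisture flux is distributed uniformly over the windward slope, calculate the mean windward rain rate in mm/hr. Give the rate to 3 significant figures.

Incoming column moisture flux per unit ridge length: F = V × PW = 7.83 × 41.7 = 326.511 mm·m/s.
Spread over the 39 km slope with efficiency ε = 0.55: R = ε·F/W = 0.55 × 326.511 / 39000 m = 4.605e-03 mm/s.
R = 4.605e-03 × 3600 = 16.6 mm/hr.

R ≈ 16.6 mm/hr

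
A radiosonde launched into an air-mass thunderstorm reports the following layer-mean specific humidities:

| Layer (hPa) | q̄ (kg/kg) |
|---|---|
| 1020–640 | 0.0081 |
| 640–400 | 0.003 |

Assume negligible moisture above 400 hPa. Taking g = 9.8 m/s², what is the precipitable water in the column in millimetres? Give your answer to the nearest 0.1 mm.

PW ≈ 38.8 mm

Precipitable water is the column-integrated vapour mass per unit area: PW = (1/g) Σ q̄ Δp, with q in kg/kg and Δp in Pa (1 kg/m² of water = 1 mm).
Layer 1020–640 hPa: Δp = 380 hPa = 38000 Pa, q̄ = 0.0081 kg/kg → 0.0081 × 38000 / 9.8 = 31.41 mm
Layer 640–400 hPa: Δp = 240 hPa = 24000 Pa, q̄ = 0.003 kg/kg → 0.003 × 24000 / 9.8 = 7.35 mm
PW = 31.41 + 7.35 = 38.76 ≈ 38.8 mm.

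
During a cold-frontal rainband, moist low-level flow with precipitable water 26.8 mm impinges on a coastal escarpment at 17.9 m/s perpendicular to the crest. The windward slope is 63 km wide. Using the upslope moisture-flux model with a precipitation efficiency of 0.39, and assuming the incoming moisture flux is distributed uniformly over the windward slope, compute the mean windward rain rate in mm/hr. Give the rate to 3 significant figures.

R ≈ 10.7 mm/hr

Incoming column moisture flux per unit ridge length: F = V × PW = 17.9 × 26.8 = 479.72 mm·m/s.
Spread over the 63 km slope with efficiency ε = 0.39: R = ε·F/W = 0.39 × 479.72 / 63000 m = 2.970e-03 mm/s.
R = 2.970e-03 × 3600 = 10.7 mm/hr.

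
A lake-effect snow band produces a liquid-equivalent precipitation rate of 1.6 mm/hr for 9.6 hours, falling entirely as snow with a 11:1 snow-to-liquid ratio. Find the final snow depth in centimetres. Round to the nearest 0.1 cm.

Liquid-equivalent depth = 1.6 × 9.6 = 15.36 mm.
Snow depth = 15.36 mm × 11 = 168.96 mm = 16.9 cm.

snow depth ≈ 16.9 cm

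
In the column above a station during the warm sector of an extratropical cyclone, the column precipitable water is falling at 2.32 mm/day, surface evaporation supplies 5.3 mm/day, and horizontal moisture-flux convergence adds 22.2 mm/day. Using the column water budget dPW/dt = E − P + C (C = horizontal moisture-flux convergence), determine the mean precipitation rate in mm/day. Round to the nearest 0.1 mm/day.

P ≈ 29.8 mm/day

dPW/dt = -2.32 mm/day.
P = E + C − dPW/dt = 5.3 + (22.2) − (-2.32) = 29.8 mm/day.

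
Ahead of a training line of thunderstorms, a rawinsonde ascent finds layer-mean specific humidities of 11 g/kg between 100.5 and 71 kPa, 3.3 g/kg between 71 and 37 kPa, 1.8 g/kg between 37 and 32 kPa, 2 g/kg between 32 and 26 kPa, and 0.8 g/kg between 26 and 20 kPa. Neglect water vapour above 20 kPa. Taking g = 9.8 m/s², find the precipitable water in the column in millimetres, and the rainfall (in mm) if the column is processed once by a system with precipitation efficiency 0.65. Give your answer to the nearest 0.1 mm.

Precipitable water is the column-integrated vapour mass per unit area: PW = (1/g) Σ q̄ Δp, with q in kg/kg and Δp in Pa (1 kg/m² of water = 1 mm).
Layer 100.5–71 kPa: Δp = 295 hPa = 29500 Pa, q̄ = 0.011 kg/kg → 0.011 × 29500 / 9.8 = 33.11 mm
Layer 71–37 kPa: Δp = 340 hPa = 34000 Pa, q̄ = 0.0033 kg/kg → 0.0033 × 34000 / 9.8 = 11.45 mm
Layer 37–32 kPa: Δp = 50 hPa = 5000 Pa, q̄ = 0.0018 kg/kg → 0.0018 × 5000 / 9.8 = 0.92 mm
Layer 32–26 kPa: Δp = 60 hPa = 6000 Pa, q̄ = 0.002 kg/kg → 0.002 × 6000 / 9.8 = 1.22 mm
Layer 26–20 kPa: Δp = 60 hPa = 6000 Pa, q̄ = 0.0008 kg/kg → 0.0008 × 6000 / 9.8 = 0.49 mm
PW = 33.11 + 11.45 + 0.92 + 1.22 + 0.49 = 47.19 ≈ 47.2 mm.
Rainfall = ε × PW = 0.65 × 47.2 = 30.7 mm.

PW ≈ 47.2 mm; rainfall ≈ 30.7 mm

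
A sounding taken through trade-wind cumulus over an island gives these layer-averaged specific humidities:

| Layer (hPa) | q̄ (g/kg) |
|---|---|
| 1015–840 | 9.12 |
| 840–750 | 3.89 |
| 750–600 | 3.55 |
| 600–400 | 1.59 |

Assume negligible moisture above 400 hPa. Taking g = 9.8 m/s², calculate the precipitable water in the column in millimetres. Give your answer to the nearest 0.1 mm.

PW ≈ 28.5 mm

Precipitable water is the column-integrated vapour mass per unit area: PW = (1/g) Σ q̄ Δp, with q in kg/kg and Δp in Pa (1 kg/m² of water = 1 mm).
Layer 1015–840 hPa: Δp = 175 hPa = 17500 Pa, q̄ = 0.00912 kg/kg → 0.00912 × 17500 / 9.8 = 16.29 mm
Layer 840–750 hPa: Δp = 90 hPa = 9000 Pa, q̄ = 0.00389 kg/kg → 0.00389 × 9000 / 9.8 = 3.57 mm
Layer 750–600 hPa: Δp = 150 hPa = 15000 Pa, q̄ = 0.00355 kg/kg → 0.00355 × 15000 / 9.8 = 5.43 mm
Layer 600–400 hPa: Δp = 200 hPa = 20000 Pa, q̄ = 0.00159 kg/kg → 0.00159 × 20000 / 9.8 = 3.24 mm
PW = 16.29 + 3.57 + 5.43 + 3.24 = 28.53 ≈ 28.5 mm.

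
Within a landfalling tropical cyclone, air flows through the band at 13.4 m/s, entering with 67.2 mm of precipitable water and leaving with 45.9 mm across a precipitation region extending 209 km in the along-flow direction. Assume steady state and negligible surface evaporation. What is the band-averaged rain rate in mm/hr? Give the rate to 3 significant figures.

R ≈ 4.92 mm/hr

Column moisture flux per unit crosswind length is F = V × PW.
Inflow: F_in = 13.4 × 67.2 = 900.48 mm·m/s
Outflow: F_out = 13.4 × 45.9 = 615.06 mm·m/s
Steady-state rate R = (F_in − F_out)/L = (900.48 − 615.06) / 209000 m = 1.366e-03 mm/s.
R = 1.366e-03 × 3600 = 4.92 mm/hr.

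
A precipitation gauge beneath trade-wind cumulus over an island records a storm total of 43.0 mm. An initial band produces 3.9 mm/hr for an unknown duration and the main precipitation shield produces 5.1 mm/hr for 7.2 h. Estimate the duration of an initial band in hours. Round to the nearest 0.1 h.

Known phases: 5.1 × 7.2 = 36.72 mm.
Remaining depth = 43.0 − 36.72 = 6.28 mm.
Duration = 6.28 / 3.9 = 1.6 h.

duration ≈ 1.6 h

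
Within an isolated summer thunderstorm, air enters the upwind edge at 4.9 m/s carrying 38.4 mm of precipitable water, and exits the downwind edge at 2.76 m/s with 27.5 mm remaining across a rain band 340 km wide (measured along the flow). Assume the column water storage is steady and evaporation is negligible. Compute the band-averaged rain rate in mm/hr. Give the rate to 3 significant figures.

R ≈ 1.19 mm/hr

Column moisture flux per unit crosswind length is F = V × PW.
Inflow: F_in = 4.9 × 38.4 = 188.16 mm·m/s
Outflow: F_out = 2.76 × 27.5 = 75.9 mm·m/s
Steady-state rate R = (F_in − F_out)/L = (188.16 − 75.9) / 340000 m = 3.302e-04 mm/s.
R = 3.302e-04 × 3600 = 1.19 mm/hr.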